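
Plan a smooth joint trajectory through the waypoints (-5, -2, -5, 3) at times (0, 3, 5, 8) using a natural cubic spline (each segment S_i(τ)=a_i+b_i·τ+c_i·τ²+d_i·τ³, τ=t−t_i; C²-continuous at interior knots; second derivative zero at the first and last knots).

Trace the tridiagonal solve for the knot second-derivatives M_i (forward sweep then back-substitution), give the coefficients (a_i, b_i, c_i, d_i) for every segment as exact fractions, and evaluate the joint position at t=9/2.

  seg 0: a=-5 b=49/24 c=0 d=-25/216
  seg 1: a=-2 b=-13/12 c=-25/24 d=5/12
  seg 2: a=-5 b=-1/4 c=35/24 d=-35/216
S(9/2) = -73/16

Δ: Δ0=1, Δ1=-3/2, Δ2=8/3
row 1: diag=10, rhs=-15; c'=1/5, d'=-3/2
row 2: denom=10−2·1/5=48/5; d'=(25−2·-3/2)/(48/5)=35/12
back: M2=35/12
back: M1=-3/2−1/5·35/12=-25/12
M: M0=0, M1=-25/12, M2=35/12, M3=0
seg 0: a=-5, c=M0/2=0, d=(M1−M0)/(6·3)=-25/216, b=Δ0−h0·(2M0+M1)/6=49/24
seg 1: a=-2, c=M1/2=-25/24, d=(M2−M1)/(6·2)=5/12, b=Δ1−h1·(2M1+M2)/6=-13/12
seg 2: a=-5, c=M2/2=35/24, d=(M3−M2)/(6·3)=-35/216, b=Δ2−h2·(2M2+M3)/6=-1/4
t_q=9/2 → seg 1, τ=3/2; S=-2+-13/12·τ+-25/24·τ²+5/12·τ³=-73/16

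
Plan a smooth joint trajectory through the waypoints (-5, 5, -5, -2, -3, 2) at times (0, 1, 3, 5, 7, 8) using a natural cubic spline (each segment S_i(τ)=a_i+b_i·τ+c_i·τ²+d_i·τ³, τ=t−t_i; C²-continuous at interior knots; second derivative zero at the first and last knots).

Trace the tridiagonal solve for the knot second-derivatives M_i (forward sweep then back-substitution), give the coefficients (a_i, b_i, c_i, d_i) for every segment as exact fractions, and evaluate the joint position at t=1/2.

Δ: Δ0=10, Δ1=-5, Δ2=3/2, Δ3=-1/2, Δ4=5
row 1: diag=6, rhs=-90; c'=1/3, d'=-15
row 2: denom=8−2·1/3=22/3; d'=(39−2·-15)/(22/3)=207/22
row 3: denom=8−2·3/11=82/11; d'=(-12−2·207/22)/(82/11)=-339/82
row 4: denom=6−2·11/41=224/41; d'=(33−2·-339/82)/(224/41)=423/56
back: M4=423/56
back: M3=-339/82−11/41·423/56=-345/56
back: M2=207/22−3/11·-345/56=621/56
back: M1=-15−1/3·621/56=-1047/56
M: M0=0, M1=-1047/56, M2=621/56, M3=-345/56, M4=423/56, M5=0
seg 0: a=-5, c=M0/2=0, d=(M1−M0)/(6·1)=-349/112, b=Δ0−h0·(2M0+M1)/6=1469/112
seg 1: a=5, c=M1/2=-1047/112, d=(M2−M1)/(6·2)=139/56, b=Δ1−h1·(2M1+M2)/6=211/56
seg 2: a=-5, c=M2/2=621/112, d=(M3−M2)/(6·2)=-23/16, b=Δ2−h2·(2M2+M3)/6=-215/56
seg 3: a=-2, c=M3/2=-345/112, d=(M4−M3)/(6·2)=8/7, b=Δ3−h3·(2M3+M4)/6=61/56
seg 4: a=-3, c=M4/2=423/112, d=(M5−M4)/(6·1)=-141/112, b=Δ4−h4·(2M4+M5)/6=139/56
t_q=1/2 → seg 0, τ=1/2; S=-5+1469/112·τ+0·τ²+-349/112·τ³=1047/896

  seg 0: a=-5 b=1469/112 c=0 d=-349/112
  seg 1: a=5 b=211/56 c=-1047/112 d=139/56
  seg 2: a=-5 b=-215/56 c=621/112 d=-23/16
  seg 3: a=-2 b=61/56 c=-345/112 d=8/7
  seg 4: a=-3 b=139/56 c=423/112 d=-141/112
S(1/2) = 1047/896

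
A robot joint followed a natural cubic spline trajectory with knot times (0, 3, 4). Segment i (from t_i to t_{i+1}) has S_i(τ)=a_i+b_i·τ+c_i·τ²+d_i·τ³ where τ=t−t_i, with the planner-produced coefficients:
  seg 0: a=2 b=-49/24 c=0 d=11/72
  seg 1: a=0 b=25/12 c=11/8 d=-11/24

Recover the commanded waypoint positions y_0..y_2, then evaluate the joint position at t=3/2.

y_0 = S_0(0) = a_0 = 2
y_1 = S_1(0) = a_1 = 0
y_2 = S_1(1) = 3
t_q=3/2 is in segment 0 (τ=3/2); S_0(τ)=-35/64

y_0=2 y_1=0 y_2=3
S(3/2) = -35/64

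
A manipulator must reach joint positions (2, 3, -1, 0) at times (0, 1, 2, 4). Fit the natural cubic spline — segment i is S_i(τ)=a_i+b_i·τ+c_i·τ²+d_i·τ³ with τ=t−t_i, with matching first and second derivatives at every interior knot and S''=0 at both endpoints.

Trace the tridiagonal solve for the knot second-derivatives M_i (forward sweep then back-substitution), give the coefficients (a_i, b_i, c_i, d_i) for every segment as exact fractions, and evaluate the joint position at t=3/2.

  seg 0: a=2 b=5/2 c=0 d=-3/2
  seg 1: a=3 b=-2 c=-9/2 d=5/2
  seg 2: a=-1 b=-7/2 c=3 d=-1/2
S(3/2) = 19/16

Δ: Δ0=1, Δ1=-4, Δ2=1/2
row 1: diag=4, rhs=-30; c'=1/4, d'=-15/2
row 2: denom=6−1·1/4=23/4; d'=(27−1·-15/2)/(23/4)=6
back: M2=6
back: M1=-15/2−1/4·6=-9
M: M0=0, M1=-9, M2=6, M3=0
seg 0: a=2, c=M0/2=0, d=(M1−M0)/(6·1)=-3/2, b=Δ0−h0·(2M0+M1)/6=5/2
seg 1: a=3, c=M1/2=-9/2, d=(M2−M1)/(6·1)=5/2, b=Δ1−h1·(2M1+M2)/6=-2
seg 2: a=-1, c=M2/2=3, d=(M3−M2)/(6·2)=-1/2, b=Δ2−h2·(2M2+M3)/6=-7/2
t_q=3/2 → seg 1, τ=1/2; S=3+-2·τ+-9/2·τ²+5/2·τ³=19/16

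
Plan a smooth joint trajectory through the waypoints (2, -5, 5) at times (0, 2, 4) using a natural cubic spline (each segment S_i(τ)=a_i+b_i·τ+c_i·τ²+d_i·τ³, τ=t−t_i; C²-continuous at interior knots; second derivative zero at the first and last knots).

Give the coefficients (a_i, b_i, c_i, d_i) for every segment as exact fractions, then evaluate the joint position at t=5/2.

  seg 0: a=2 b=-45/8 c=0 d=17/32
  seg 1: a=-5 b=3/4 c=51/16 d=-17/32
S(5/2) = -997/256

Δ: Δ0=-7/2, Δ1=5
row 1: diag=8, rhs=51; c'=1/4, d'=51/8
back: M1=51/8
M: M0=0, M1=51/8, M2=0
seg 0: a=2, c=M0/2=0, d=(M1−M0)/(6·2)=17/32, b=Δ0−h0·(2M0+M1)/6=-45/8
seg 1: a=-5, c=M1/2=51/16, d=(M2−M1)/(6·2)=-17/32, b=Δ1−h1·(2M1+M2)/6=3/4
t_q=5/2 → seg 1, τ=1/2; S=-5+3/4·τ+51/16·τ²+-17/32·τ³=-997/256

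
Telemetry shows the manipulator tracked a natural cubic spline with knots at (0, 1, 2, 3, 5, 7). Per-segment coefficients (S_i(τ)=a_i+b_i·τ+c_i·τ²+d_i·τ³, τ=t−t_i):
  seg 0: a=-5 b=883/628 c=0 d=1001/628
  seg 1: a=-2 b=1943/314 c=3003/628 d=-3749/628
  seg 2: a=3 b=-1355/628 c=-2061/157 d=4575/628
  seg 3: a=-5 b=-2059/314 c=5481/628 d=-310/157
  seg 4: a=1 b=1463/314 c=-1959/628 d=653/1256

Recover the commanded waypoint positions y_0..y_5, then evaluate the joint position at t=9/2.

y_0 = S_0(0) = a_0 = -5
y_1 = S_1(0) = a_1 = -2
y_2 = S_2(0) = a_2 = 3
y_3 = S_3(0) = a_3 = -5
y_4 = S_4(0) = a_4 = 1
y_5 = S_4(2) = 2
t_q=9/2 is in segment 3 (τ=3/2); S_3(τ)=-4679/2512

y_0=-5 y_1=-2 y_2=3 y_3=-5 y_4=1 y_5=2
S(9/2) = -4679/2512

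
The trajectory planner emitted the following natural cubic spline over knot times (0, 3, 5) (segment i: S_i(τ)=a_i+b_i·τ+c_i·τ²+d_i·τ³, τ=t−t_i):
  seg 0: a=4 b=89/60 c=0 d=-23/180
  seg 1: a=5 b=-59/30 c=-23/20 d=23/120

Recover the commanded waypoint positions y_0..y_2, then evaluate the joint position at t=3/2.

y_0 = S_0(0) = a_0 = 4
y_1 = S_1(0) = a_1 = 5
y_2 = S_1(2) = -2
t_q=3/2 is in segment 0 (τ=3/2); S_0(τ)=927/160

y_0=4 y_1=5 y_2=-2
S(3/2) = 927/160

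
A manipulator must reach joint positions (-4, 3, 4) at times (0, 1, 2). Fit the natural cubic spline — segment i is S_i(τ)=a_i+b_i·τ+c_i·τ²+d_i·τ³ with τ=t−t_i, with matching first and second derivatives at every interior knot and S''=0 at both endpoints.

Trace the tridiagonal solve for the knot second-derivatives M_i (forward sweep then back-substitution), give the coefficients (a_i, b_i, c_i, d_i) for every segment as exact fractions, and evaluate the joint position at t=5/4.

Δ: Δ0=7, Δ1=1
row 1: diag=4, rhs=-36; c'=1/4, d'=-9
back: M1=-9
M: M0=0, M1=-9, M2=0
seg 0: a=-4, c=M0/2=0, d=(M1−M0)/(6·1)=-3/2, b=Δ0−h0·(2M0+M1)/6=17/2
seg 1: a=3, c=M1/2=-9/2, d=(M2−M1)/(6·1)=3/2, b=Δ1−h1·(2M1+M2)/6=4
t_q=5/4 → seg 1, τ=1/4; S=3+4·τ+-9/2·τ²+3/2·τ³=479/128

  seg 0: a=-4 b=17/2 c=0 d=-3/2
  seg 1: a=3 b=4 c=-9/2 d=3/2
S(5/4) = 479/128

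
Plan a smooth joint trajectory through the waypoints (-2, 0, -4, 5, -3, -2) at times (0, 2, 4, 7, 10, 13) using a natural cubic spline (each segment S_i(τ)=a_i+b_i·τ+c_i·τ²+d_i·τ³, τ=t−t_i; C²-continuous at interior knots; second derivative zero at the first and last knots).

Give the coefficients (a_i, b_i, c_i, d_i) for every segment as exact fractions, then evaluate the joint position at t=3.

Δ: Δ0=1, Δ1=-2, Δ2=3, Δ3=-8/3, Δ4=1/3
row 1: diag=8, rhs=-18; c'=1/4, d'=-9/4
row 2: denom=10−2·1/4=19/2; d'=(30−2·-9/4)/(19/2)=69/19
row 3: denom=12−3·6/19=210/19; d'=(-34−3·69/19)/(210/19)=-853/210
row 4: denom=12−3·19/70=783/70; d'=(18−3·-853/210)/(783/70)=2113/783
back: M4=2113/783
back: M3=-853/210−19/70·2113/783=-3754/783
back: M2=69/19−6/19·-3754/783=1343/261
back: M1=-9/4−1/4·1343/261=-923/261
M: M0=0, M1=-923/261, M2=1343/261, M3=-3754/783, M4=2113/783, M5=0
seg 0: a=-2, c=M0/2=0, d=(M1−M0)/(6·2)=-923/3132, b=Δ0−h0·(2M0+M1)/6=1706/783
seg 1: a=0, c=M1/2=-923/522, d=(M2−M1)/(6·2)=1133/1566, b=Δ1−h1·(2M1+M2)/6=-1063/783
seg 2: a=-4, c=M2/2=1343/522, d=(M3−M2)/(6·3)=-7783/14094, b=Δ2−h2·(2M2+M3)/6=197/783
seg 3: a=5, c=M3/2=-1877/783, d=(M4−M3)/(6·3)=5867/14094, b=Δ3−h3·(2M3+M4)/6=1219/1566
seg 4: a=-3, c=M4/2=2113/1566, d=(M5−M4)/(6·3)=-2113/14094, b=Δ4−h4·(2M4+M5)/6=-1852/783
t_q=3 → seg 1, τ=1; S=0+-1063/783·τ+-923/522·τ²+1133/1566·τ³=-209/87

  seg 0: a=-2 b=1706/783 c=0 d=-923/3132
  seg 1: a=0 b=-1063/783 c=-923/522 d=1133/1566
  seg 2: a=-4 b=197/783 c=1343/522 d=-7783/14094
  seg 3: a=5 b=1219/1566 c=-1877/783 d=5867/14094
  seg 4: a=-3 b=-1852/783 c=2113/1566 d=-2113/14094
S(3) = -209/87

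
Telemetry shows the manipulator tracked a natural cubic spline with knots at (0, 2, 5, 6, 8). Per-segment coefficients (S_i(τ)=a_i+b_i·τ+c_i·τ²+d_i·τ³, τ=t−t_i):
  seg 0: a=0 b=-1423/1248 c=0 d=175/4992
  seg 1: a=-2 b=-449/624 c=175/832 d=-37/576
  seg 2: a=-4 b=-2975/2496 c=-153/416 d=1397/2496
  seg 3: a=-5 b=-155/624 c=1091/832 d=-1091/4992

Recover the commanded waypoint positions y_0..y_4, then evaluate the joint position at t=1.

y_0=0 y_1=-2 y_2=-4 y_3=-5 y_4=-2
S(1) = -1839/1664

y_0 = S_0(0) = a_0 = 0
y_1 = S_1(0) = a_1 = -2
y_2 = S_2(0) = a_2 = -4
y_3 = S_3(0) = a_3 = -5
y_4 = S_3(2) = -2
t_q=1 is in segment 0 (τ=1); S_0(τ)=-1839/1664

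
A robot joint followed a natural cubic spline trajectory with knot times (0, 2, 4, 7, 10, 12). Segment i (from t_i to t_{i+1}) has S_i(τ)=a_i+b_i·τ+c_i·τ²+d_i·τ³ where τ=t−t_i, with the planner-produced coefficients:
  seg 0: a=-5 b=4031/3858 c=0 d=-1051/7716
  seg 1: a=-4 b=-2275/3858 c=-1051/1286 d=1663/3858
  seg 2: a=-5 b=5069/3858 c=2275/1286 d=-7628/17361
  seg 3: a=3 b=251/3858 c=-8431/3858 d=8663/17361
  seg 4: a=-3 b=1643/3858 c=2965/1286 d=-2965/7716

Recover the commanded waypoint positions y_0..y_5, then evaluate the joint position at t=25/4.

y_0 = S_0(0) = a_0 = -5
y_1 = S_1(0) = a_1 = -4
y_2 = S_2(0) = a_2 = -5
y_3 = S_3(0) = a_3 = 3
y_4 = S_4(0) = a_4 = -3
y_5 = S_4(2) = 4
t_q=25/4 is in segment 2 (τ=9/4); S_2(τ)=39245/20576

y_0=-5 y_1=-4 y_2=-5 y_3=3 y_4=-3 y_5=4
S(25/4) = 39245/20576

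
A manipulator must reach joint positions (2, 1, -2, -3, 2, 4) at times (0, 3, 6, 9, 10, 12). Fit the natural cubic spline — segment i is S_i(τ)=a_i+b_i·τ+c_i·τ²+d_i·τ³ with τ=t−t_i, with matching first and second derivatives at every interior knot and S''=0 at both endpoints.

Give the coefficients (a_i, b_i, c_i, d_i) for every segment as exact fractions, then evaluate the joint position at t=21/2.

  seg 0: a=2 b=-523/1899 c=0 d=-110/17091
  seg 1: a=1 b=-853/1899 c=-110/1899 d=-716/17091
  seg 2: a=-2 b=-3661/1899 c=-826/1899 d=5506/17091
  seg 3: a=-3 b=7901/1899 c=520/211 d=-3086/1899
  seg 4: a=2 b=8003/1899 c=-1526/633 d=763/1899
S(21/2) = 18001/5064

Δ: Δ0=-1/3, Δ1=-1, Δ2=-1/3, Δ3=5, Δ4=1
row 1: diag=12, rhs=-4; c'=1/4, d'=-1/3
row 2: denom=12−3·1/4=45/4; d'=(4−3·-1/3)/(45/4)=4/9
row 3: denom=8−3·4/15=36/5; d'=(32−3·4/9)/(36/5)=115/27
row 4: denom=6−1·5/36=211/36; d'=(-24−1·115/27)/(211/36)=-3052/633
back: M4=-3052/633
back: M3=115/27−5/36·-3052/633=1040/211
back: M2=4/9−4/15·1040/211=-1652/1899
back: M1=-1/3−1/4·-1652/1899=-220/1899
M: M0=0, M1=-220/1899, M2=-1652/1899, M3=1040/211, M4=-3052/633, M5=0
seg 0: a=2, c=M0/2=0, d=(M1−M0)/(6·3)=-110/17091, b=Δ0−h0·(2M0+M1)/6=-523/1899
seg 1: a=1, c=M1/2=-110/1899, d=(M2−M1)/(6·3)=-716/17091, b=Δ1−h1·(2M1+M2)/6=-853/1899
seg 2: a=-2, c=M2/2=-826/1899, d=(M3−M2)/(6·3)=5506/17091, b=Δ2−h2·(2M2+M3)/6=-3661/1899
seg 3: a=-3, c=M3/2=520/211, d=(M4−M3)/(6·1)=-3086/1899, b=Δ3−h3·(2M3+M4)/6=7901/1899
seg 4: a=2, c=M4/2=-1526/633, d=(M5−M4)/(6·2)=763/1899, b=Δ4−h4·(2M4+M5)/6=8003/1899
t_q=21/2 → seg 4, τ=1/2; S=2+8003/1899·τ+-1526/633·τ²+763/1899·τ³=18001/5064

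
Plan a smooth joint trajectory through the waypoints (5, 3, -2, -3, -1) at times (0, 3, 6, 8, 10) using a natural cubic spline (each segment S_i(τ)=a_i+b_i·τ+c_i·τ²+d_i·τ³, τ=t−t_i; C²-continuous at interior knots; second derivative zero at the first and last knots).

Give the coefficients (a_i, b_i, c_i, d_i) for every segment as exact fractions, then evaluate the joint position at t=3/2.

Δ: Δ0=-2/3, Δ1=-5/3, Δ2=-1/2, Δ3=1
row 1: diag=12, rhs=-6; c'=1/4, d'=-1/2
row 2: denom=10−3·1/4=37/4; d'=(7−3·-1/2)/(37/4)=34/37
row 3: denom=8−2·8/37=280/37; d'=(9−2·34/37)/(280/37)=53/56
back: M3=53/56
back: M2=34/37−8/37·53/56=5/7
back: M1=-1/2−1/4·5/7=-19/28
M: M0=0, M1=-19/28, M2=5/7, M3=53/56, M4=0
seg 0: a=5, c=M0/2=0, d=(M1−M0)/(6·3)=-19/504, b=Δ0−h0·(2M0+M1)/6=-55/168
seg 1: a=3, c=M1/2=-19/56, d=(M2−M1)/(6·3)=13/168, b=Δ1−h1·(2M1+M2)/6=-113/84
seg 2: a=-2, c=M2/2=5/14, d=(M3−M2)/(6·2)=13/672, b=Δ2−h2·(2M2+M3)/6=-31/24
seg 3: a=-3, c=M3/2=53/112, d=(M4−M3)/(6·2)=-53/672, b=Δ3−h3·(2M3+M4)/6=31/84
t_q=3/2 → seg 0, τ=3/2; S=5+-55/168·τ+0·τ²+-19/504·τ³=1963/448

  seg 0: a=5 b=-55/168 c=0 d=-19/504
  seg 1: a=3 b=-113/84 c=-19/56 d=13/168
  seg 2: a=-2 b=-31/24 c=5/14 d=13/672
  seg 3: a=-3 b=31/84 c=53/112 d=-53/672
S(3/2) = 1963/448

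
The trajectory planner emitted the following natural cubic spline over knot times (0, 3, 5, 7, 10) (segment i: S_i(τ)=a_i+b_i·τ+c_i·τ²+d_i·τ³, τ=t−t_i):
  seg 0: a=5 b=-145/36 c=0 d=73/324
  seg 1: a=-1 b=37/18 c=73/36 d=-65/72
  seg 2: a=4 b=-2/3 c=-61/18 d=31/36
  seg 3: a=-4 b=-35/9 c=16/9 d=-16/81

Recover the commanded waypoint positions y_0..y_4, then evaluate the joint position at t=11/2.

y_0 = S_0(0) = a_0 = 5
y_1 = S_1(0) = a_1 = -1
y_2 = S_2(0) = a_2 = 4
y_3 = S_3(0) = a_3 = -4
y_4 = S_3(3) = -5
t_q=11/2 is in segment 2 (τ=1/2); S_2(τ)=281/96

y_0=5 y_1=-1 y_2=4 y_3=-4 y_4=-5
S(11/2) = 281/96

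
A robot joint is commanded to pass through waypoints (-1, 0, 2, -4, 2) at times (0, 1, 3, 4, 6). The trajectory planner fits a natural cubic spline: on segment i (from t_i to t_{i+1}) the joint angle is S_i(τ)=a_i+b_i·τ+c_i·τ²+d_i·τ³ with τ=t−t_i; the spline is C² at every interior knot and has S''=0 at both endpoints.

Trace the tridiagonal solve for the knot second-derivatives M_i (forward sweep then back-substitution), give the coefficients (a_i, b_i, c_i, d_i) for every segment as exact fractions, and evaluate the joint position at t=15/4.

Δ: Δ0=1, Δ1=1, Δ2=-6, Δ3=3
row 1: diag=6, rhs=0; c'=1/3, d'=0
row 2: denom=6−2·1/3=16/3; d'=(-42−2·0)/(16/3)=-63/8
row 3: denom=6−1·3/16=93/16; d'=(54−1·-63/8)/(93/16)=330/31
back: M3=330/31
back: M2=-63/8−3/16·330/31=-306/31
back: M1=0−1/3·-306/31=102/31
M: M0=0, M1=102/31, M2=-306/31, M3=330/31, M4=0
seg 0: a=-1, c=M0/2=0, d=(M1−M0)/(6·1)=17/31, b=Δ0−h0·(2M0+M1)/6=14/31
seg 1: a=0, c=M1/2=51/31, d=(M2−M1)/(6·2)=-34/31, b=Δ1−h1·(2M1+M2)/6=65/31
seg 2: a=2, c=M2/2=-153/31, d=(M3−M2)/(6·1)=106/31, b=Δ2−h2·(2M2+M3)/6=-139/31
seg 3: a=-4, c=M3/2=165/31, d=(M4−M3)/(6·2)=-55/62, b=Δ3−h3·(2M3+M4)/6=-127/31
t_q=15/4 → seg 2, τ=3/4; S=2+-139/31·τ+-153/31·τ²+106/31·τ³=-2675/992

  seg 0: a=-1 b=14/31 c=0 d=17/31
  seg 1: a=0 b=65/31 c=51/31 d=-34/31
  seg 2: a=2 b=-139/31 c=-153/31 d=106/31
  seg 3: a=-4 b=-127/31 c=165/31 d=-55/62
S(15/4) = -2675/992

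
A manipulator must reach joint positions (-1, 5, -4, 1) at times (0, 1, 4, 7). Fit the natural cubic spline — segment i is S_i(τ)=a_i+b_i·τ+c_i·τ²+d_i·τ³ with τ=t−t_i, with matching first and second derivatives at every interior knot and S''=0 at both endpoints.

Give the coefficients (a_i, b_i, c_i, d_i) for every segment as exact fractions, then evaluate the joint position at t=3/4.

  seg 0: a=-1 b=644/87 c=0 d=-122/87
  seg 1: a=5 b=278/87 c=-122/29 d=559/783
  seg 2: a=-4 b=-241/87 c=193/87 d=-193/783
S(3/4) = 3675/928

Δ: Δ0=6, Δ1=-3, Δ2=5/3
row 1: diag=8, rhs=-54; c'=3/8, d'=-27/4
row 2: denom=12−3·3/8=87/8; d'=(28−3·-27/4)/(87/8)=386/87
back: M2=386/87
back: M1=-27/4−3/8·386/87=-244/29
M: M0=0, M1=-244/29, M2=386/87, M3=0
seg 0: a=-1, c=M0/2=0, d=(M1−M0)/(6·1)=-122/87, b=Δ0−h0·(2M0+M1)/6=644/87
seg 1: a=5, c=M1/2=-122/29, d=(M2−M1)/(6·3)=559/783, b=Δ1−h1·(2M1+M2)/6=278/87
seg 2: a=-4, c=M2/2=193/87, d=(M3−M2)/(6·3)=-193/783, b=Δ2−h2·(2M2+M3)/6=-241/87
t_q=3/4 → seg 0, τ=3/4; S=-1+644/87·τ+0·τ²+-122/87·τ³=3675/928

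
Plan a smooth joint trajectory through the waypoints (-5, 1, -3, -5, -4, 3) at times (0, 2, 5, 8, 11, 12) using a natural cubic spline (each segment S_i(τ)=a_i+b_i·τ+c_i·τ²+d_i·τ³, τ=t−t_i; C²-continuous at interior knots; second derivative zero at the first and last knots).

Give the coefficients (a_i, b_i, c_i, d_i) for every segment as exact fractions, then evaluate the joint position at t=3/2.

  seg 0: a=-5 b=11933/2979 c=0 d=-749/2979
  seg 1: a=1 b=2945/2979 c=-1498/993 d=6565/26811
  seg 2: a=-3 b=-4324/2979 c=2071/2979 d=-3875/26811
  seg 3: a=-5 b=-3523/2979 c=-1804/2979 d=9928/26811
  seg 4: a=-4 b=15437/2979 c=2708/993 d=-2708/2979
S(3/2) = 1271/7944

Δ: Δ0=3, Δ1=-4/3, Δ2=-2/3, Δ3=1/3, Δ4=7
row 1: diag=10, rhs=-26; c'=3/10, d'=-13/5
row 2: denom=12−3·3/10=111/10; d'=(4−3·-13/5)/(111/10)=118/111
row 3: denom=12−3·10/37=414/37; d'=(6−3·118/111)/(414/37)=52/207
row 4: denom=8−3·37/138=331/46; d'=(40−3·52/207)/(331/46)=5416/993
back: M4=5416/993
back: M3=52/207−37/138·5416/993=-3608/2979
back: M2=118/111−10/37·-3608/2979=4142/2979
back: M1=-13/5−3/10·4142/2979=-2996/993
M: M0=0, M1=-2996/993, M2=4142/2979, M3=-3608/2979, M4=5416/993, M5=0
seg 0: a=-5, c=M0/2=0, d=(M1−M0)/(6·2)=-749/2979, b=Δ0−h0·(2M0+M1)/6=11933/2979
seg 1: a=1, c=M1/2=-1498/993, d=(M2−M1)/(6·3)=6565/26811, b=Δ1−h1·(2M1+M2)/6=2945/2979
seg 2: a=-3, c=M2/2=2071/2979, d=(M3−M2)/(6·3)=-3875/26811, b=Δ2−h2·(2M2+M3)/6=-4324/2979
seg 3: a=-5, c=M3/2=-1804/2979, d=(M4−M3)/(6·3)=9928/26811, b=Δ3−h3·(2M3+M4)/6=-3523/2979
seg 4: a=-4, c=M4/2=2708/993, d=(M5−M4)/(6·1)=-2708/2979, b=Δ4−h4·(2M4+M5)/6=15437/2979
t_q=3/2 → seg 0, τ=3/2; S=-5+11933/2979·τ+0·τ²+-749/2979·τ³=1271/7944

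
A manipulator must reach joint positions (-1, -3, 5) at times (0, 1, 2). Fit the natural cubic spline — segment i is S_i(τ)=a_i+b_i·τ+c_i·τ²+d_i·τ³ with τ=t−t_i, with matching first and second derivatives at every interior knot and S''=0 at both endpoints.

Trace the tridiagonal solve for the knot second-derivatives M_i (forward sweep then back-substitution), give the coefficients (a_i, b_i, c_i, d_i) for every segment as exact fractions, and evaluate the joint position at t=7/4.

Δ: Δ0=-2, Δ1=8
row 1: diag=4, rhs=60; c'=1/4, d'=15
back: M1=15
M: M0=0, M1=15, M2=0
seg 0: a=-1, c=M0/2=0, d=(M1−M0)/(6·1)=5/2, b=Δ0−h0·(2M0+M1)/6=-9/2
seg 1: a=-3, c=M1/2=15/2, d=(M2−M1)/(6·1)=-5/2, b=Δ1−h1·(2M1+M2)/6=3
t_q=7/4 → seg 1, τ=3/4; S=-3+3·τ+15/2·τ²+-5/2·τ³=309/128

  seg 0: a=-1 b=-9/2 c=0 d=5/2
  seg 1: a=-3 b=3 c=15/2 d=-5/2
S(7/4) = 309/128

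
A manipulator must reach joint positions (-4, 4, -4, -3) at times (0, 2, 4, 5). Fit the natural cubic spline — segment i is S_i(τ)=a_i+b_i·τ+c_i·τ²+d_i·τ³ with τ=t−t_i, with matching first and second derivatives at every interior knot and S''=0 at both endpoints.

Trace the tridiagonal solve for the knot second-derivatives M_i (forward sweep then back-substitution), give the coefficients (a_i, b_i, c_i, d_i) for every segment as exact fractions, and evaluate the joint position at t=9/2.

  seg 0: a=-4 b=73/11 c=0 d=-29/44
  seg 1: a=4 b=-14/11 c=-87/22 d=57/44
  seg 2: a=-4 b=-17/11 c=42/11 d=-14/11
S(9/2) = -175/44

Δ: Δ0=4, Δ1=-4, Δ2=1
row 1: diag=8, rhs=-48; c'=1/4, d'=-6
row 2: denom=6−2·1/4=11/2; d'=(30−2·-6)/(11/2)=84/11
back: M2=84/11
back: M1=-6−1/4·84/11=-87/11
M: M0=0, M1=-87/11, M2=84/11, M3=0
seg 0: a=-4, c=M0/2=0, d=(M1−M0)/(6·2)=-29/44, b=Δ0−h0·(2M0+M1)/6=73/11
seg 1: a=4, c=M1/2=-87/22, d=(M2−M1)/(6·2)=57/44, b=Δ1−h1·(2M1+M2)/6=-14/11
seg 2: a=-4, c=M2/2=42/11, d=(M3−M2)/(6·1)=-14/11, b=Δ2−h2·(2M2+M3)/6=-17/11
t_q=9/2 → seg 2, τ=1/2; S=-4+-17/11·τ+42/11·τ²+-14/11·τ³=-175/44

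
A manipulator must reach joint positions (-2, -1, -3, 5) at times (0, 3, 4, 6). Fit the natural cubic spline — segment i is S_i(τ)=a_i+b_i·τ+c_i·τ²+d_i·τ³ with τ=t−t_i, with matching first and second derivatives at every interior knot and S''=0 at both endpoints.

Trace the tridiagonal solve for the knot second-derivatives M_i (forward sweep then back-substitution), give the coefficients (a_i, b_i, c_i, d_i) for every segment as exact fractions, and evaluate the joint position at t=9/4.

  seg 0: a=-2 b=227/141 c=0 d=-20/141
  seg 1: a=-1 b=-313/141 c=-60/47 d=211/141
  seg 2: a=-3 b=-40/141 c=151/47 d=-151/282
S(9/4) = 5/752

Δ: Δ0=1/3, Δ1=-2, Δ2=4
row 1: diag=8, rhs=-14; c'=1/8, d'=-7/4
row 2: denom=6−1·1/8=47/8; d'=(36−1·-7/4)/(47/8)=302/47
back: M2=302/47
back: M1=-7/4−1/8·302/47=-120/47
M: M0=0, M1=-120/47, M2=302/47, M3=0
seg 0: a=-2, c=M0/2=0, d=(M1−M0)/(6·3)=-20/141, b=Δ0−h0·(2M0+M1)/6=227/141
seg 1: a=-1, c=M1/2=-60/47, d=(M2−M1)/(6·1)=211/141, b=Δ1−h1·(2M1+M2)/6=-313/141
seg 2: a=-3, c=M2/2=151/47, d=(M3−M2)/(6·2)=-151/282, b=Δ2−h2·(2M2+M3)/6=-40/141
t_q=9/4 → seg 0, τ=9/4; S=-2+227/141·τ+0·τ²+-20/141·τ³=5/752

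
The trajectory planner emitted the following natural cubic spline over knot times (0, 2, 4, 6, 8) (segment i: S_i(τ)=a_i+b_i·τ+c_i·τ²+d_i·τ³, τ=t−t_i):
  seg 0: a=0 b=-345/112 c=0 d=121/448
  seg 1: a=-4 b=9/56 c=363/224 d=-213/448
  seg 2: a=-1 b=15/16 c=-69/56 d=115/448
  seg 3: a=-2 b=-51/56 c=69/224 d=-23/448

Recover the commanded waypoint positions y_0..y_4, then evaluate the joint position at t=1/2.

y_0 = S_0(0) = a_0 = 0
y_1 = S_1(0) = a_1 = -4
y_2 = S_2(0) = a_2 = -1
y_3 = S_3(0) = a_3 = -2
y_4 = S_3(2) = -3
t_q=1/2 is in segment 0 (τ=1/2); S_0(τ)=-5399/3584

y_0=0 y_1=-4 y_2=-1 y_3=-2 y_4=-3
S(1/2) = -5399/3584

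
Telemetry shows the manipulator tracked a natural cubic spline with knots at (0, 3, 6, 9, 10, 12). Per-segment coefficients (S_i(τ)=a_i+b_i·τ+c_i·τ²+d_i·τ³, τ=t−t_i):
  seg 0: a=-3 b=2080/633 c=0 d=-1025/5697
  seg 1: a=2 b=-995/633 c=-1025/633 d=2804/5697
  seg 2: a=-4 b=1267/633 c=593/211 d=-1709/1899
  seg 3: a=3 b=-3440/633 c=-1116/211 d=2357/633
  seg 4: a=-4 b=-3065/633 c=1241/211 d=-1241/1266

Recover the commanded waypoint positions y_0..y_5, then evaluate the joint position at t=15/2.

y_0=-3 y_1=2 y_2=-4 y_3=3 y_4=-4 y_5=2
S(15/2) = 3863/1688

y_0 = S_0(0) = a_0 = -3
y_1 = S_1(0) = a_1 = 2
y_2 = S_2(0) = a_2 = -4
y_3 = S_3(0) = a_3 = 3
y_4 = S_4(0) = a_4 = -4
y_5 = S_4(2) = 2
t_q=15/2 is in segment 2 (τ=3/2); S_2(τ)=3863/1688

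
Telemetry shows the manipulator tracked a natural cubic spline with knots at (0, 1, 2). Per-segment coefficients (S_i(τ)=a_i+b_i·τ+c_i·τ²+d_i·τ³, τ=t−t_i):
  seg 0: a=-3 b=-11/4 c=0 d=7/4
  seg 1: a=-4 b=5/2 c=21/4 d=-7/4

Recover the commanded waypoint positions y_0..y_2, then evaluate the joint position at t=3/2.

y_0 = S_0(0) = a_0 = -3
y_1 = S_1(0) = a_1 = -4
y_2 = S_1(1) = 2
t_q=3/2 is in segment 1 (τ=1/2); S_1(τ)=-53/32

y_0=-3 y_1=-4 y_2=2
S(3/2) = -53/32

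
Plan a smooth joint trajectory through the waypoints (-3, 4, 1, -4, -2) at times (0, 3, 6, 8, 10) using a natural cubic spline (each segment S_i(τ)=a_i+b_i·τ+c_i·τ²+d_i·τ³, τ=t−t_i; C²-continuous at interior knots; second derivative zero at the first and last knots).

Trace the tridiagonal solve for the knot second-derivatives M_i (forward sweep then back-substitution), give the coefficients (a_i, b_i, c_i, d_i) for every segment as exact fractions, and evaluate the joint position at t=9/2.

Δ: Δ0=7/3, Δ1=-1, Δ2=-5/2, Δ3=1
row 1: diag=12, rhs=-20; c'=1/4, d'=-5/3
row 2: denom=10−3·1/4=37/4; d'=(-9−3·-5/3)/(37/4)=-16/37
row 3: denom=8−2·8/37=280/37; d'=(21−2·-16/37)/(280/37)=809/280
back: M3=809/280
back: M2=-16/37−8/37·809/280=-37/35
back: M1=-5/3−1/4·-37/35=-589/420
M: M0=0, M1=-589/420, M2=-37/35, M3=809/280, M4=0
seg 0: a=-3, c=M0/2=0, d=(M1−M0)/(6·3)=-589/7560, b=Δ0−h0·(2M0+M1)/6=2549/840
seg 1: a=4, c=M1/2=-589/840, d=(M2−M1)/(6·3)=29/1512, b=Δ1−h1·(2M1+M2)/6=391/420
seg 2: a=1, c=M2/2=-37/70, d=(M3−M2)/(6·2)=221/672, b=Δ2−h2·(2M2+M3)/6=-331/120
seg 3: a=-4, c=M3/2=809/560, d=(M4−M3)/(6·2)=-809/3360, b=Δ3−h3·(2M3+M4)/6=-389/420
t_q=9/2 → seg 1, τ=3/2; S=4+391/420·τ+-589/840·τ²+29/1512·τ³=8699/2240

  seg 0: a=-3 b=2549/840 c=0 d=-589/7560
  seg 1: a=4 b=391/420 c=-589/840 d=29/1512
  seg 2: a=1 b=-331/120 c=-37/70 d=221/672
  seg 3: a=-4 b=-389/420 c=809/560 d=-809/3360
S(9/2) = 8699/2240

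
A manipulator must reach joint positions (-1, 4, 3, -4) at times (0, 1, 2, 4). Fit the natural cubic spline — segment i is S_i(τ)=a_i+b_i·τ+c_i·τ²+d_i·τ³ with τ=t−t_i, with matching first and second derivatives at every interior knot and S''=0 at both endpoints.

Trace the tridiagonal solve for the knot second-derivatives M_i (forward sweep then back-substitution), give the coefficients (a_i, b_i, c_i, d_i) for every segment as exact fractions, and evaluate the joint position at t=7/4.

  seg 0: a=-1 b=297/46 c=0 d=-67/46
  seg 1: a=4 b=48/23 c=-201/46 d=59/46
  seg 2: a=3 b=-129/46 c=-12/23 d=2/23
S(7/4) = 467/128

Δ: Δ0=5, Δ1=-1, Δ2=-7/2
row 1: diag=4, rhs=-36; c'=1/4, d'=-9
row 2: denom=6−1·1/4=23/4; d'=(-15−1·-9)/(23/4)=-24/23
back: M2=-24/23
back: M1=-9−1/4·-24/23=-201/23
M: M0=0, M1=-201/23, M2=-24/23, M3=0
seg 0: a=-1, c=M0/2=0, d=(M1−M0)/(6·1)=-67/46, b=Δ0−h0·(2M0+M1)/6=297/46
seg 1: a=4, c=M1/2=-201/46, d=(M2−M1)/(6·1)=59/46, b=Δ1−h1·(2M1+M2)/6=48/23
seg 2: a=3, c=M2/2=-12/23, d=(M3−M2)/(6·2)=2/23, b=Δ2−h2·(2M2+M3)/6=-129/46
t_q=7/4 → seg 1, τ=3/4; S=4+48/23·τ+-201/46·τ²+59/46·τ³=467/128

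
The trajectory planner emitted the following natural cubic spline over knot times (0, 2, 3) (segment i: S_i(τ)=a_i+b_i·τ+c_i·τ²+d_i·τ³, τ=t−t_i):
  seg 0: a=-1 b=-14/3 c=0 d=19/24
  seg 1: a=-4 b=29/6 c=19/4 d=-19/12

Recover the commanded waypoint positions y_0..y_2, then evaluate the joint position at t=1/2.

y_0 = S_0(0) = a_0 = -1
y_1 = S_1(0) = a_1 = -4
y_2 = S_1(1) = 4
t_q=1/2 is in segment 0 (τ=1/2); S_0(τ)=-207/64

y_0=-1 y_1=-4 y_2=4
S(1/2) = -207/64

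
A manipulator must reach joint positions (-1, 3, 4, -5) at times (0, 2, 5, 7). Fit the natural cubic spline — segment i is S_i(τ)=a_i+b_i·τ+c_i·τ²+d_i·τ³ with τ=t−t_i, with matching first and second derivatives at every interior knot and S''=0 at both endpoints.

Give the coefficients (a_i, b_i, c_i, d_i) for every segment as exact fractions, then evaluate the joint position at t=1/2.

  seg 0: a=-1 b=43/21 c=0 d=-1/84
  seg 1: a=3 b=40/21 c=-1/14 d=-19/126
  seg 2: a=4 b=-109/42 c=-10/7 d=5/21
S(1/2) = 5/224

Δ: Δ0=2, Δ1=1/3, Δ2=-9/2
row 1: diag=10, rhs=-10; c'=3/10, d'=-1
row 2: denom=10−3·3/10=91/10; d'=(-29−3·-1)/(91/10)=-20/7
back: M2=-20/7
back: M1=-1−3/10·-20/7=-1/7
M: M0=0, M1=-1/7, M2=-20/7, M3=0
seg 0: a=-1, c=M0/2=0, d=(M1−M0)/(6·2)=-1/84, b=Δ0−h0·(2M0+M1)/6=43/21
seg 1: a=3, c=M1/2=-1/14, d=(M2−M1)/(6·3)=-19/126, b=Δ1−h1·(2M1+M2)/6=40/21
seg 2: a=4, c=M2/2=-10/7, d=(M3−M2)/(6·2)=5/21, b=Δ2−h2·(2M2+M3)/6=-109/42
t_q=1/2 → seg 0, τ=1/2; S=-1+43/21·τ+0·τ²+-1/84·τ³=5/224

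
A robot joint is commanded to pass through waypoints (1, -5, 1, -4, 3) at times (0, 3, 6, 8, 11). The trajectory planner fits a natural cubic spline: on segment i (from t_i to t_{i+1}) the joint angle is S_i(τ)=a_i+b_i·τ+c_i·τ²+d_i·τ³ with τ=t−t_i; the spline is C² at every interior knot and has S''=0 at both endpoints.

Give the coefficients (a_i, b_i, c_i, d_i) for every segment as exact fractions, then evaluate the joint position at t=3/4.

  seg 0: a=1 b=-628/177 c=0 d=274/1593
  seg 1: a=-5 b=194/177 c=274/177 d=-662/1593
  seg 2: a=1 b=-148/177 c=-388/177 d=321/472
  seg 3: a=-4 b=-511/354 c=1337/708 d=-1337/6372
S(3/4) = -2999/1888

Δ: Δ0=-2, Δ1=2, Δ2=-5/2, Δ3=7/3
row 1: diag=12, rhs=24; c'=1/4, d'=2
row 2: denom=10−3·1/4=37/4; d'=(-27−3·2)/(37/4)=-132/37
row 3: denom=10−2·8/37=354/37; d'=(29−2·-132/37)/(354/37)=1337/354
back: M3=1337/354
back: M2=-132/37−8/37·1337/354=-776/177
back: M1=2−1/4·-776/177=548/177
M: M0=0, M1=548/177, M2=-776/177, M3=1337/354, M4=0
seg 0: a=1, c=M0/2=0, d=(M1−M0)/(6·3)=274/1593, b=Δ0−h0·(2M0+M1)/6=-628/177
seg 1: a=-5, c=M1/2=274/177, d=(M2−M1)/(6·3)=-662/1593, b=Δ1−h1·(2M1+M2)/6=194/177
seg 2: a=1, c=M2/2=-388/177, d=(M3−M2)/(6·2)=321/472, b=Δ2−h2·(2M2+M3)/6=-148/177
seg 3: a=-4, c=M3/2=1337/708, d=(M4−M3)/(6·3)=-1337/6372, b=Δ3−h3·(2M3+M4)/6=-511/354
t_q=3/4 → seg 0, τ=3/4; S=1+-628/177·τ+0·τ²+274/1593·τ³=-2999/1888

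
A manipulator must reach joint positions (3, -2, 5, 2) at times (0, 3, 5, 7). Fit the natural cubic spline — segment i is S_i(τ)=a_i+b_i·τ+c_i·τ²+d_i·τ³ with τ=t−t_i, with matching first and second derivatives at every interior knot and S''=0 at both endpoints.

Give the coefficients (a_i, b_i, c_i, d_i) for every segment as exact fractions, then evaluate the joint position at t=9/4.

Δ: Δ0=-5/3, Δ1=7/2, Δ2=-3/2
row 1: diag=10, rhs=31; c'=1/5, d'=31/10
row 2: denom=8−2·1/5=38/5; d'=(-30−2·31/10)/(38/5)=-181/38
back: M2=-181/38
back: M1=31/10−1/5·-181/38=77/19
M: M0=0, M1=77/19, M2=-181/38, M3=0
seg 0: a=3, c=M0/2=0, d=(M1−M0)/(6·3)=77/342, b=Δ0−h0·(2M0+M1)/6=-421/114
seg 1: a=-2, c=M1/2=77/38, d=(M2−M1)/(6·2)=-335/456, b=Δ1−h1·(2M1+M2)/6=136/57
seg 2: a=5, c=M2/2=-181/76, d=(M3−M2)/(6·2)=181/456, b=Δ2−h2·(2M2+M3)/6=191/114
t_q=9/4 → seg 0, τ=9/4; S=3+-421/114·τ+0·τ²+77/342·τ³=-6675/2432

  seg 0: a=3 b=-421/114 c=0 d=77/342
  seg 1: a=-2 b=136/57 c=77/38 d=-335/456
  seg 2: a=5 b=191/114 c=-181/76 d=181/456
S(9/4) = -6675/2432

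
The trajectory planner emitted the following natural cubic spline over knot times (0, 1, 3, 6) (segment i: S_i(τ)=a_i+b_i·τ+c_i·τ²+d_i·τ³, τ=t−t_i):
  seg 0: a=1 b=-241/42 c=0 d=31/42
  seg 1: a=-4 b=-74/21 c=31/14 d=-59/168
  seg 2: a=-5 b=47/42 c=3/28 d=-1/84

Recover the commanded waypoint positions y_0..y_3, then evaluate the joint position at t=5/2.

y_0 = S_0(0) = a_0 = 1
y_1 = S_1(0) = a_1 = -4
y_2 = S_2(0) = a_2 = -5
y_3 = S_2(3) = -1
t_q=5/2 is in segment 1 (τ=3/2); S_1(τ)=-2459/448

y_0=1 y_1=-4 y_2=-5 y_3=-1
S(5/2) = -2459/448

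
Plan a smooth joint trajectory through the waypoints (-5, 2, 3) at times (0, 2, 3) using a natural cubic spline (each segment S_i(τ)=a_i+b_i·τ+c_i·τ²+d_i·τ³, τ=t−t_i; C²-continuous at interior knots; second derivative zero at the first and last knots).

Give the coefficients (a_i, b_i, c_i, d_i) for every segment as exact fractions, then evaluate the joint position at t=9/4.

Δ: Δ0=7/2, Δ1=1
row 1: diag=6, rhs=-15; c'=1/6, d'=-5/2
back: M1=-5/2
M: M0=0, M1=-5/2, M2=0
seg 0: a=-5, c=M0/2=0, d=(M1−M0)/(6·2)=-5/24, b=Δ0−h0·(2M0+M1)/6=13/3
seg 1: a=2, c=M1/2=-5/4, d=(M2−M1)/(6·1)=5/12, b=Δ1−h1·(2M1+M2)/6=11/6
t_q=9/4 → seg 1, τ=1/4; S=2+11/6·τ+-5/4·τ²+5/12·τ³=611/256

  seg 0: a=-5 b=13/3 c=0 d=-5/24
  seg 1: a=2 b=11/6 c=-5/4 d=5/12
S(9/4) = 611/256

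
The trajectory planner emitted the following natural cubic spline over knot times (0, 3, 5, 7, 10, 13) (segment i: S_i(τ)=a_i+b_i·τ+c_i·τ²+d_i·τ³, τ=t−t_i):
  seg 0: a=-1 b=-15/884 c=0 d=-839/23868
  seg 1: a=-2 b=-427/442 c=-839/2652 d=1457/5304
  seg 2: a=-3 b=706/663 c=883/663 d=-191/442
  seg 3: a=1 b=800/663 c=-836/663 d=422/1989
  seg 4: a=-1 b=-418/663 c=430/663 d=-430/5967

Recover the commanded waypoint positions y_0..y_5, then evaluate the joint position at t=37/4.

y_0=-1 y_1=-2 y_2=-3 y_3=1 y_4=-1 y_5=1
S(37/4) = -137/544

y_0 = S_0(0) = a_0 = -1
y_1 = S_1(0) = a_1 = -2
y_2 = S_2(0) = a_2 = -3
y_3 = S_3(0) = a_3 = 1
y_4 = S_4(0) = a_4 = -1
y_5 = S_4(3) = 1
t_q=37/4 is in segment 3 (τ=9/4); S_3(τ)=-137/544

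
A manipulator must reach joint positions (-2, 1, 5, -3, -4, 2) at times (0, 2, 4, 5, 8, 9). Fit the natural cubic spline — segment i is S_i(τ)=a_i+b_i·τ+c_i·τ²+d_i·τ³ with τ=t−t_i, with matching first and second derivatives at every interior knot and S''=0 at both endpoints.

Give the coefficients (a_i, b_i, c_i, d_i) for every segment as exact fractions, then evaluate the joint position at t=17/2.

Δ: Δ0=3/2, Δ1=2, Δ2=-8, Δ3=-1/3, Δ4=6
row 1: diag=8, rhs=3; c'=1/4, d'=3/8
row 2: denom=6−2·1/4=11/2; d'=(-60−2·3/8)/(11/2)=-243/22
row 3: denom=8−1·2/11=86/11; d'=(46−1·-243/22)/(86/11)=1255/172
row 4: denom=8−3·33/86=589/86; d'=(38−3·1255/172)/(589/86)=2771/1178
back: M4=2771/1178
back: M3=1255/172−33/86·2771/1178=3766/589
back: M2=-243/22−2/11·3766/589=-14381/1178
back: M1=3/8−1/4·-14381/1178=4037/1178
M: M0=0, M1=4037/1178, M2=-14381/1178, M3=3766/589, M4=2771/1178, M5=0
seg 0: a=-2, c=M0/2=0, d=(M1−M0)/(6·2)=4037/14136, b=Δ0−h0·(2M0+M1)/6=632/1767
seg 1: a=1, c=M1/2=4037/2356, d=(M2−M1)/(6·2)=-9209/7068, b=Δ1−h1·(2M1+M2)/6=13375/3534
seg 2: a=5, c=M2/2=-14381/2356, d=(M3−M2)/(6·1)=21913/7068, b=Δ2−h2·(2M2+M3)/6=-17657/3534
seg 3: a=-3, c=M3/2=1883/589, d=(M4−M3)/(6·3)=-529/2356, b=Δ3−h3·(2M3+M4)/6=-55861/7068
seg 4: a=-4, c=M4/2=2771/2356, d=(M5−M4)/(6·1)=-2771/7068, b=Δ4−h4·(2M4+M5)/6=18433/3534
t_q=17/2 → seg 4, τ=1/2; S=-4+18433/3534·τ+2771/2356·τ²+-2771/7068·τ³=-21619/18848

  seg 0: a=-2 b=632/1767 c=0 d=4037/14136
  seg 1: a=1 b=13375/3534 c=4037/2356 d=-9209/7068
  seg 2: a=5 b=-17657/3534 c=-14381/2356 d=21913/7068
  seg 3: a=-3 b=-55861/7068 c=1883/589 d=-529/2356
  seg 4: a=-4 b=18433/3534 c=2771/2356 d=-2771/7068
S(17/2) = -21619/18848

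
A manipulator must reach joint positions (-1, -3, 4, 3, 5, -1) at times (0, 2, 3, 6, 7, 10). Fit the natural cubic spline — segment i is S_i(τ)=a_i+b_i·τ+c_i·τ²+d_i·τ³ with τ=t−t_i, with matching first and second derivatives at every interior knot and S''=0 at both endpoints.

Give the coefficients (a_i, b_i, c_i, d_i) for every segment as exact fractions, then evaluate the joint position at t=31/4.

Δ: Δ0=-1, Δ1=7, Δ2=-1/3, Δ3=2, Δ4=-2
row 1: diag=6, rhs=48; c'=1/6, d'=8
row 2: denom=8−1·1/6=47/6; d'=(-44−1·8)/(47/6)=-312/47
row 3: denom=8−3·18/47=322/47; d'=(14−3·-312/47)/(322/47)=797/161
row 4: denom=8−1·47/322=2529/322; d'=(-24−1·797/161)/(2529/322)=-9322/2529
back: M4=-9322/2529
back: M3=797/161−47/322·-9322/2529=13880/2529
back: M2=-312/47−18/47·13880/2529=-2456/281
back: M1=8−1/6·-2456/281=7972/843
M: M0=0, M1=7972/843, M2=-2456/281, M3=13880/2529, M4=-9322/2529, M5=0
seg 0: a=-1, c=M0/2=0, d=(M1−M0)/(6·2)=1993/2529, b=Δ0−h0·(2M0+M1)/6=-10501/2529
seg 1: a=-3, c=M1/2=3986/843, d=(M2−M1)/(6·1)=-7670/2529, b=Δ1−h1·(2M1+M2)/6=13415/2529
seg 2: a=4, c=M2/2=-1228/281, d=(M3−M2)/(6·3)=17992/22761, b=Δ2−h2·(2M2+M3)/6=14321/2529
seg 3: a=3, c=M3/2=6940/2529, d=(M4−M3)/(6·1)=-1289/843, b=Δ3−h3·(2M3+M4)/6=1985/2529
seg 4: a=5, c=M4/2=-4661/2529, d=(M5−M4)/(6·3)=4661/22761, b=Δ4−h4·(2M4+M5)/6=4264/2529
t_q=31/4 → seg 4, τ=3/4; S=5+4264/2529·τ+-4661/2529·τ²+4661/22761·τ³=95571/17984

  seg 0: a=-1 b=-10501/2529 c=0 d=1993/2529
  seg 1: a=-3 b=13415/2529 c=3986/843 d=-7670/2529
  seg 2: a=4 b=14321/2529 c=-1228/281 d=17992/22761
  seg 3: a=3 b=1985/2529 c=6940/2529 d=-1289/843
  seg 4: a=5 b=4264/2529 c=-4661/2529 d=4661/22761
S(31/4) = 95571/17984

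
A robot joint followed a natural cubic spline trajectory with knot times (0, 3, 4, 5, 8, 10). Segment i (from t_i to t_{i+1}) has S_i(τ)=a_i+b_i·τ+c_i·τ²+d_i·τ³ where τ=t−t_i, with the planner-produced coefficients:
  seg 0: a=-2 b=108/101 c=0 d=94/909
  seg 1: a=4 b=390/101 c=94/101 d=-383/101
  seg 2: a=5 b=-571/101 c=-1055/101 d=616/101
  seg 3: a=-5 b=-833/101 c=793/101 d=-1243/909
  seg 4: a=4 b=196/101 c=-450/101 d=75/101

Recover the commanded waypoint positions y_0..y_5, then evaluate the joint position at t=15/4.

y_0 = S_0(0) = a_0 = -2
y_1 = S_1(0) = a_1 = 4
y_2 = S_2(0) = a_2 = 5
y_3 = S_3(0) = a_3 = -5
y_4 = S_4(0) = a_4 = 4
y_5 = S_4(2) = -4
t_q=15/4 is in segment 1 (τ=3/4); S_1(τ)=37619/6464

y_0=-2 y_1=4 y_2=5 y_3=-5 y_4=4 y_5=-4
S(15/4) = 37619/6464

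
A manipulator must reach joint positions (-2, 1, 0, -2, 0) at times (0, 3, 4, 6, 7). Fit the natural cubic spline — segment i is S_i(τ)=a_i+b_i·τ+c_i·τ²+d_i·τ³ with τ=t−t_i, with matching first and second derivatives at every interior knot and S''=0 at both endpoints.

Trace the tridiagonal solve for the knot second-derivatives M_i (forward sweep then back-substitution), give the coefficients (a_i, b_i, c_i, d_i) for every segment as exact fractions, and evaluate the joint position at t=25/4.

  seg 0: a=-2 b=212/125 c=0 d=-29/375
  seg 1: a=1 b=-49/125 c=-87/125 d=11/125
  seg 2: a=0 b=-38/25 c=-54/125 d=173/500
  seg 3: a=-2 b=113/125 c=411/250 d=-137/250
S(25/4) = -26877/16000

Δ: Δ0=1, Δ1=-1, Δ2=-1, Δ3=2
row 1: diag=8, rhs=-12; c'=1/8, d'=-3/2
row 2: denom=6−1·1/8=47/8; d'=(0−1·-3/2)/(47/8)=12/47
row 3: denom=6−2·16/47=250/47; d'=(18−2·12/47)/(250/47)=411/125
back: M3=411/125
back: M2=12/47−16/47·411/125=-108/125
back: M1=-3/2−1/8·-108/125=-174/125
M: M0=0, M1=-174/125, M2=-108/125, M3=411/125, M4=0
seg 0: a=-2, c=M0/2=0, d=(M1−M0)/(6·3)=-29/375, b=Δ0−h0·(2M0+M1)/6=212/125
seg 1: a=1, c=M1/2=-87/125, d=(M2−M1)/(6·1)=11/125, b=Δ1−h1·(2M1+M2)/6=-49/125
seg 2: a=0, c=M2/2=-54/125, d=(M3−M2)/(6·2)=173/500, b=Δ2−h2·(2M2+M3)/6=-38/25
seg 3: a=-2, c=M3/2=411/250, d=(M4−M3)/(6·1)=-137/250, b=Δ3−h3·(2M3+M4)/6=113/125
t_q=25/4 → seg 3, τ=1/4; S=-2+113/125·τ+411/250·τ²+-137/250·τ³=-26877/16000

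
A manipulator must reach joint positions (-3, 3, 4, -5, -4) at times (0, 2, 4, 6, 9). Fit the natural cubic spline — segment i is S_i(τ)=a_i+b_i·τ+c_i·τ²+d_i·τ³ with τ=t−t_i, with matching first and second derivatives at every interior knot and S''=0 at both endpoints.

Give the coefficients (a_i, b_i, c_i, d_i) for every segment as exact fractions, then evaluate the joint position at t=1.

Δ: Δ0=3, Δ1=1/2, Δ2=-9/2, Δ3=1/3
row 1: diag=8, rhs=-15; c'=1/4, d'=-15/8
row 2: denom=8−2·1/4=15/2; d'=(-30−2·-15/8)/(15/2)=-7/2
row 3: denom=10−2·4/15=142/15; d'=(29−2·-7/2)/(142/15)=270/71
back: M3=270/71
back: M2=-7/2−4/15·270/71=-641/142
back: M1=-15/8−1/4·-641/142=-53/71
M: M0=0, M1=-53/71, M2=-641/142, M3=270/71, M4=0
seg 0: a=-3, c=M0/2=0, d=(M1−M0)/(6·2)=-53/852, b=Δ0−h0·(2M0+M1)/6=692/213
seg 1: a=3, c=M1/2=-53/142, d=(M2−M1)/(6·2)=-535/1704, b=Δ1−h1·(2M1+M2)/6=533/213
seg 2: a=4, c=M2/2=-641/284, d=(M3−M2)/(6·2)=1181/1704, b=Δ2−h2·(2M2+M3)/6=-1175/426
seg 3: a=-5, c=M3/2=135/71, d=(M4−M3)/(6·3)=-15/71, b=Δ3−h3·(2M3+M4)/6=-739/213
t_q=1 → seg 0, τ=1; S=-3+692/213·τ+0·τ²+-53/852·τ³=53/284

  seg 0: a=-3 b=692/213 c=0 d=-53/852
  seg 1: a=3 b=533/213 c=-53/142 d=-535/1704
  seg 2: a=4 b=-1175/426 c=-641/284 d=1181/1704
  seg 3: a=-5 b=-739/213 c=135/71 d=-15/71
S(1) = 53/284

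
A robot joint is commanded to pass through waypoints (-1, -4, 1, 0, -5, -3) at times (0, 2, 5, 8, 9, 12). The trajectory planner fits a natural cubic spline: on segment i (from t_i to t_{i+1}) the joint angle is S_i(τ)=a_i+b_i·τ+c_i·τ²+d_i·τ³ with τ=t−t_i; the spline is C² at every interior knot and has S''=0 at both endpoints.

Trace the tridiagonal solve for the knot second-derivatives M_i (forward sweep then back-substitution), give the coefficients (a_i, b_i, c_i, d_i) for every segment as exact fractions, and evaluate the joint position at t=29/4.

Δ: Δ0=-3/2, Δ1=5/3, Δ2=-1/3, Δ3=-5, Δ4=2/3
row 1: diag=10, rhs=19; c'=3/10, d'=19/10
row 2: denom=12−3·3/10=111/10; d'=(-12−3·19/10)/(111/10)=-59/37
row 3: denom=8−3·10/37=266/37; d'=(-28−3·-59/37)/(266/37)=-859/266
row 4: denom=8−1·37/266=2091/266; d'=(34−1·-859/266)/(2091/266)=3301/697
back: M4=3301/697
back: M3=-859/266−37/266·3301/697=-2710/697
back: M2=-59/37−10/37·-2710/697=-379/697
back: M1=19/10−3/10·-379/697=1438/697
M: M0=0, M1=1438/697, M2=-379/697, M3=-2710/697, M4=3301/697, M5=0
seg 0: a=-1, c=M0/2=0, d=(M1−M0)/(6·2)=719/4182, b=Δ0−h0·(2M0+M1)/6=-9149/4182
seg 1: a=-4, c=M1/2=719/697, d=(M2−M1)/(6·3)=-1817/12546, b=Δ1−h1·(2M1+M2)/6=-521/4182
seg 2: a=1, c=M2/2=-379/1394, d=(M3−M2)/(6·3)=-259/1394, b=Δ2−h2·(2M2+M3)/6=265/123
seg 3: a=0, c=M3/2=-1355/697, d=(M4−M3)/(6·1)=6011/4182, b=Δ3−h3·(2M3+M4)/6=-18791/4182
seg 4: a=-5, c=M4/2=3301/1394, d=(M5−M4)/(6·3)=-3301/12546, b=Δ4−h4·(2M4+M5)/6=-8509/2091
t_q=29/4 → seg 2, τ=9/4; S=1+265/123·τ+-379/1394·τ²+-259/1394·τ³=210089/89216

  seg 0: a=-1 b=-9149/4182 c=0 d=719/4182
  seg 1: a=-4 b=-521/4182 c=719/697 d=-1817/12546
  seg 2: a=1 b=265/123 c=-379/1394 d=-259/1394
  seg 3: a=0 b=-18791/4182 c=-1355/697 d=6011/4182
  seg 4: a=-5 b=-8509/2091 c=3301/1394 d=-3301/12546
S(29/4) = 210089/89216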